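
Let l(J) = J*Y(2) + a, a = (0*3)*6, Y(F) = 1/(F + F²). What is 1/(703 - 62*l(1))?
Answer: 3/2078 ≈ 0.0014437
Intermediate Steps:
a = 0 (a = 0*6 = 0)
l(J) = J/6 (l(J) = J*(1/(2*(1 + 2))) + 0 = J*((½)/3) + 0 = J*((½)*(⅓)) + 0 = J*(⅙) + 0 = J/6 + 0 = J/6)
1/(703 - 62*l(1)) = 1/(703 - 31/3) = 1/(2078/3) = 3/2078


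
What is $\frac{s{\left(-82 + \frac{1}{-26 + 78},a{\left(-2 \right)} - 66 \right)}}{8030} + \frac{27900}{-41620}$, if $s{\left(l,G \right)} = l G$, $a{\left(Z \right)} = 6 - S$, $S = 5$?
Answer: $- \frac{90177}{13368344} \approx -0.0067456$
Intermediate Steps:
$a{\left(Z \right)} = 1$ ($a{\left(Z \right)} = 6 - 5 = 1$)
$s{\left(l,G \right)} = G l$
$\frac{s{\left(-82 + \frac{1}{-26 + 78},a{\left(-2 \right)} - 66 \right)}}{8030} + \frac{27900}{-41620} = \frac{\left(1 - 66\right) \left(-82 + \frac{1}{-26 + 78}\right)}{8030} + \frac{27900}{-41620} = \left(1 - 66\right) \left(-82 + \frac{1}{52}\right) \frac{1}{8030} + 27900 \left(- \frac{1}{41620}\right) = - 65 \left(-82 + \frac{1}{52}\right) \frac{1}{8030} - \frac{1395}{2081} = \left(-65\right) \left(- \frac{4263}{52}\right) \frac{1}{8030} - \frac{1395}{2081} = \frac{21315}{4} \cdot \frac{1}{8030} - \frac{1395}{2081} = \frac{4263}{6424} - \frac{1395}{2081} = - \frac{90177}{13368344}$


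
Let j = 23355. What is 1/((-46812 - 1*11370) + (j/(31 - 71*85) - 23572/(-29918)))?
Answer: -89813836/5225827210453 ≈ -1.7187e-5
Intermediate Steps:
1/((-46812 - 1*11370) + (j/(31 - 71*85) - 23572/(-29918))) = 1/((-46812 - 1*11370) + (23355/(31 - 71*85) - 23572/(-29918))) = 1/((-46812 - 11370) + (23355/(31 - 6035) - 23572*(-1/29918))) = 1/(-58182 + (23355/(-6004) + 11786/14959)) = 1/(-58182 + (23355*(-1/6004) + 11786/14959)) = 1/(-58182 + (-23355/6004 + 11786/14959)) = 1/(-58182 - 278604301/89813836) = 1/(-5225827210453/89813836) = -89813836/5225827210453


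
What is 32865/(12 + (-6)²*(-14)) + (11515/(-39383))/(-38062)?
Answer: -8210748254485/122917651172 ≈ -66.799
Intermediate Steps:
32865/(12 + (-6)²*(-14)) + (11515/(-39383))/(-38062) = 32865/(12 + 36*(-14)) + (11515*(-1/39383))*(-1/38062) = 32865/(12 - 504) - 11515/39383*(-1/38062) = 32865/(-492) + 11515/1498995746 = 32865*(-1/492) + 11515/1498995746 = -10955/164 + 11515/1498995746 = -8210748254485/122917651172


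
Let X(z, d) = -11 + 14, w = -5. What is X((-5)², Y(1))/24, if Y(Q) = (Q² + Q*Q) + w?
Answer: ⅛ ≈ 0.12500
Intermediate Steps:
Y(Q) = -5 + 2*Q² (Y(Q) = (Q² + Q*Q) - 5 = (Q² + Q²) - 5 = 2*Q² - 5 = -5 + 2*Q²)
X(z, d) = 3
X((-5)², Y(1))/24 = 3/24 = 3*(1/24) = ⅛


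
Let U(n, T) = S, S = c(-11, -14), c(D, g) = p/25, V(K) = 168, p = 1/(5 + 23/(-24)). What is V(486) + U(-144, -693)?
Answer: 407424/2425 ≈ 168.01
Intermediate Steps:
p = 24/97 (p = 1/(5 + 23*(-1/24)) = 1/(5 - 23/24) = 1/(97/24) = 24/97 ≈ 0.24742)
c(D, g) = 24/2425 (c(D, g) = (24/97)/25 = (24/97)*(1/25) = 24/2425)
S = 24/2425 ≈ 0.0098969
U(n, T) = 24/2425
V(486) + U(-144, -693) = 168 + 24/2425 = 407424/2425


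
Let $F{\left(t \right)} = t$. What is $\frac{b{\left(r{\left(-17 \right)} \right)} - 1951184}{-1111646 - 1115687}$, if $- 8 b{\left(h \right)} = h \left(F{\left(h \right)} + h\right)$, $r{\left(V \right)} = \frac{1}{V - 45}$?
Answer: $\frac{30001405185}{34247472208} \approx 0.87602$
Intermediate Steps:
$r{\left(V \right)} = \frac{1}{-45 + V}$
$b{\left(h \right)} = - \frac{h^{2}}{4}$ ($b{\left(h \right)} = - \frac{h \left(h + h\right)}{8} = - \frac{h 2 h}{8} = - \frac{2 h^{2}}{8} = - \frac{h^{2}}{4}$)
$\frac{b{\left(r{\left(-17 \right)} \right)} - 1951184}{-1111646 - 1115687} = \frac{- \frac{\left(\frac{1}{-45 - 17}\right)^{2}}{4} - 1951184}{-1111646 - 1115687} = \frac{- \frac{\left(\frac{1}{-62}\right)^{2}}{4} - 1951184}{-2227333} = \left(- \frac{\left(- \frac{1}{62}\right)^{2}}{4} - 1951184\right) \left(- \frac{1}{2227333}\right) = \left(\left(- \frac{1}{4}\right) \frac{1}{3844} - 1951184\right) \left(- \frac{1}{2227333}\right) = \left(- \frac{1}{15376} - 1951184\right) \left(- \frac{1}{2227333}\right) = \left(- \frac{30001405185}{15376}\right) \left(- \frac{1}{2227333}\right) = \frac{30001405185}{34247472208}$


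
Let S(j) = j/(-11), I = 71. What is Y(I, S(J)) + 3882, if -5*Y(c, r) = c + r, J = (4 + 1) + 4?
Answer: 212738/55 ≈ 3868.0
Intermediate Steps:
J = 9 (J = 5 + 4 = 9)
S(j) = -j/11 (S(j) = j*(-1/11) = -j/11)
Y(c, r) = -c/5 - r/5 (Y(c, r) = -(c + r)/5 = -c/5 - r/5)
Y(I, S(J)) + 3882 = (-1/5*71 - (-1)*9/55) + 3882 = (-71/5 - 1/5*(-9/11)) + 3882 = (-71/5 + 9/55) + 3882 = -772/55 + 3882 = 212738/55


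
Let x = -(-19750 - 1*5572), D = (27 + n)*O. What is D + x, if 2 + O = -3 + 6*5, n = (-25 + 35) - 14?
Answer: 25897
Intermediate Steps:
n = -4 (n = 10 - 14 = -4)
O = 25 (O = -2 + (-3 + 6*5) = -2 + (-3 + 30) = -2 + 27 = 25)
D = 575 (D = (27 - 4)*25 = 23*25 = 575)
x = 25322 (x = -(-19750 - 5572) = -1*(-25322) = 25322)
D + x = 575 + 25322 = 25897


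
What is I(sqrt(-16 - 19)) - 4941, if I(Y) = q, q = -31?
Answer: -4972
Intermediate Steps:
I(Y) = -31
I(sqrt(-16 - 19)) - 4941 = -31 - 4941 = -4972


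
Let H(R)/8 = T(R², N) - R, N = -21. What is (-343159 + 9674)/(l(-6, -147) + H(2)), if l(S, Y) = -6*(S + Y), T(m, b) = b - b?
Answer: -333485/902 ≈ -369.72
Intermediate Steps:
T(m, b) = 0
l(S, Y) = -6*S - 6*Y
H(R) = -8*R (H(R) = 8*(0 - R) = 8*(-R) = -8*R)
(-343159 + 9674)/(l(-6, -147) + H(2)) = (-343159 + 9674)/((-6*(-6) - 6*(-147)) - 8*2) = -333485/((36 + 882) - 16) = -333485/(918 - 16) = -333485/902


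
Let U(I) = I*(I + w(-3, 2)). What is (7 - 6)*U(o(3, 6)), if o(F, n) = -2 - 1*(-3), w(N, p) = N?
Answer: -2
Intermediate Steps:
o(F, n) = 1 (o(F, n) = -2 + 3 = 1)
U(I) = I*(-3 + I) (U(I) = I*(I - 3) = I*(-3 + I))
(7 - 6)*U(o(3, 6)) = (7 - 6)*(1*(-3 + 1)) = 1*(1*(-2)) = 1*(-2) = -2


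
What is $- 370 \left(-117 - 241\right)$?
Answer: $132460$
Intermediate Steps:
$- 370 \left(-117 - 241\right) = \left(-370\right) \left(-358\right) = 132460$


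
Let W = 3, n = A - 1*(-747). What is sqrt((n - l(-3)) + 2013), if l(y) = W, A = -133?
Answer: 8*sqrt(41) ≈ 51.225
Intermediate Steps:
n = 614 (n = -133 - 1*(-747) = -133 + 747 = 614)
l(y) = 3
sqrt((n - l(-3)) + 2013) = sqrt((614 - 1*3) + 2013) = sqrt((614 - 3) + 2013) = sqrt(611 + 2013) = sqrt(2624) = 8*sqrt(41)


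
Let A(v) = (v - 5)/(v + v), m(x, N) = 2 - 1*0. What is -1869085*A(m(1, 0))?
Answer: 5607255/4 ≈ 1.4018e+6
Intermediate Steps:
m(x, N) = 2 (m(x, N) = 2 + 0 = 2)
A(v) = (-5 + v)/(2*v) (A(v) = (-5 + v)/((2*v)) = (-5 + v)*(1/(2*v)) = (-5 + v)/(2*v))
-1869085*A(m(1, 0)) = -1869085*(-5 + 2)/(2*2) = -1869085*(-3)/(2*2) = -1869085*(-¾) = 5607255/4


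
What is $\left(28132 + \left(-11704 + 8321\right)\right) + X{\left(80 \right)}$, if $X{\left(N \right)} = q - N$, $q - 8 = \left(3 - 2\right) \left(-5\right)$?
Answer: $24672$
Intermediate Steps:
$q = 3$ ($q = 8 + \left(3 - 2\right) \left(-5\right) = 8 + 1 \left(-5\right) = 8 - 5 = 3$)
$X{\left(N \right)} = 3 - N$
$\left(28132 + \left(-11704 + 8321\right)\right) + X{\left(80 \right)} = \left(28132 + \left(-11704 + 8321\right)\right) + \left(3 - 80\right) = \left(28132 - 3383\right) + \left(3 - 80\right) = 24749 - 77 = 24672$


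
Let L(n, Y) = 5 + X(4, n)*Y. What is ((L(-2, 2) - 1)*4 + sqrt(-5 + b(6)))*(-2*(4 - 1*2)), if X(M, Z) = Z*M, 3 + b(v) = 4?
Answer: 192 - 8*I ≈ 192.0 - 8.0*I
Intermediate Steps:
b(v) = 1 (b(v) = -3 + 4 = 1)
X(M, Z) = M*Z
L(n, Y) = 5 + 4*Y*n (L(n, Y) = 5 + (4*n)*Y = 5 + 4*Y*n)
((L(-2, 2) - 1)*4 + sqrt(-5 + b(6)))*(-2*(4 - 1*2)) = (((5 + 4*2*(-2)) - 1)*4 + sqrt(-5 + 1))*(-2*(4 - 1*2)) = (((5 - 16) - 1)*4 + sqrt(-4))*(-2*(4 - 2)) = ((-11 - 1)*4 + 2*I)*(-2*2) = (-12*4 + 2*I)*(-4) = (-48 + 2*I)*(-4) = 192 - 8*I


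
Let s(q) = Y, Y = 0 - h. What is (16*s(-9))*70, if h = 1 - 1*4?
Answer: 3360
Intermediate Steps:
h = -3 (h = 1 - 4 = -3)
Y = 3 (Y = 0 - 1*(-3) = 0 + 3 = 3)
s(q) = 3
(16*s(-9))*70 = (16*3)*70 = 48*70 = 3360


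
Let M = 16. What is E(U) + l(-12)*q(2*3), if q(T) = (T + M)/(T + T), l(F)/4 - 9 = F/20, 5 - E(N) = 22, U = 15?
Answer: 223/5 ≈ 44.600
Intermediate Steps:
E(N) = -17 (E(N) = 5 - 1*22 = 5 - 22 = -17)
l(F) = 36 + F/5 (l(F) = 36 + 4*(F/20) = 36 + F/5)
q(T) = (16 + T)/(2*T) (q(T) = (T + 16)/(T + T) = (16 + T)/((2*T)) = (16 + T)*(1/(2*T)) = (16 + T)/(2*T))
E(U) + l(-12)*q(2*3) = -17 + (36 + (⅕)*(-12))*((16 + 2*3)/(2*((2*3)))) = -17 + (36 - 12/5)*((½)*(16 + 6)/6) = -17 + 168*((½)*(⅙)*22)/5 = -17 + (168/5)*(11/6) = -17 + 308/5 = 223/5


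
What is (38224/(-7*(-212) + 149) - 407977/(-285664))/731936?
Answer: 45079561/1328561560576 ≈ 3.3931e-5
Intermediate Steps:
(38224/(-7*(-212) + 149) - 407977/(-285664))/731936 = (38224/(1484 + 149) - 407977*(-1/285664))*(1/731936) = (38224/1633 + 407977/285664)*(1/731936) = (11585447177/466489312)*(1/731936) = 45079561/1328561560576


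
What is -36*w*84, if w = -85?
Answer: 257040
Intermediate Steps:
-36*w*84 = -36*(-85)*84 = 3060*84 = 257040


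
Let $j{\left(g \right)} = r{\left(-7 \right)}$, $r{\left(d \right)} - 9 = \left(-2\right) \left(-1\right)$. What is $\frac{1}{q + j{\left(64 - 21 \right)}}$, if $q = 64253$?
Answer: $\frac{1}{64264} \approx 1.5561 \cdot 10^{-5}$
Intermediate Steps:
$r{\left(d \right)} = 11$ ($r{\left(d \right)} = 9 - -2 = 9 + 2 = 11$)
$j{\left(g \right)} = 11$
$\frac{1}{q + j{\left(64 - 21 \right)}} = \frac{1}{64253 + 11} = \frac{1}{64264}$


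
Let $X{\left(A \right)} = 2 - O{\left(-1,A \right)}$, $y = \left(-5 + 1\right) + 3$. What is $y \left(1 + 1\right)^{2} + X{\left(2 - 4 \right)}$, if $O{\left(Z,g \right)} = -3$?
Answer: $1$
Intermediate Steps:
$y = -1$ ($y = -4 + 3 = -1$)
$X{\left(A \right)} = 5$ ($X{\left(A \right)} = 2 - -3 = 2 + 3 = 5$)
$y \left(1 + 1\right)^{2} + X{\left(2 - 4 \right)} = - \left(1 + 1\right)^{2} + 5 = - 2^{2} + 5 = \left(-1\right) 4 + 5 = -4 + 5 = 1$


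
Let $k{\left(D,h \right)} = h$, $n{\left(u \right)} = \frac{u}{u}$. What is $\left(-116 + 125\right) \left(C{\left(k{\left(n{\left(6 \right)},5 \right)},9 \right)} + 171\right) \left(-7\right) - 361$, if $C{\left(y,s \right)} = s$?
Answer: $-11701$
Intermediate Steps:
$n{\left(u \right)} = 1$
$\left(-116 + 125\right) \left(C{\left(k{\left(n{\left(6 \right)},5 \right)},9 \right)} + 171\right) \left(-7\right) - 361 = \left(-116 + 125\right) \left(9 + 171\right) \left(-7\right) - 361 = 9 \cdot 180 \left(-7\right) - 361 = 1620 \left(-7\right) - 361 = -11340 - 361 = -11701$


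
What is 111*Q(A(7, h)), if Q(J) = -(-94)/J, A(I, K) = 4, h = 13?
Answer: 5217/2 ≈ 2608.5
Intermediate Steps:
Q(J) = 94/J
111*Q(A(7, h)) = 111*(94/4) = 111*(94*(¼)) = 111*(47/2) = 5217/2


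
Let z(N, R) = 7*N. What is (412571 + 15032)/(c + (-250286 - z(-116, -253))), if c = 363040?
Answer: 427603/113566 ≈ 3.7652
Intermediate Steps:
(412571 + 15032)/(c + (-250286 - z(-116, -253))) = (412571 + 15032)/(363040 + (-250286 - 7*(-116))) = 427603/(363040 + (-250286 - 1*(-812))) = 427603/(363040 + (-250286 + 812)) = 427603/(363040 - 249474) = 427603/113566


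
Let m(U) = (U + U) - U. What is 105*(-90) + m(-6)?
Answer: -9456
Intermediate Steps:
m(U) = U (m(U) = 2*U - U = U)
105*(-90) + m(-6) = 105*(-90) - 6 = -9450 - 6 = -9456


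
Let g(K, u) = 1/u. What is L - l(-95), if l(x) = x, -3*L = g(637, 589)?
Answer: 167864/1767 ≈ 94.999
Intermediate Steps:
L = -1/1767 (L = -1/3/589 = -1/3*1/589 = -1/1767 ≈ -0.00056593)
L - l(-95) = -1/1767 - 1*(-95) = -1/1767 + 95 = 167864/1767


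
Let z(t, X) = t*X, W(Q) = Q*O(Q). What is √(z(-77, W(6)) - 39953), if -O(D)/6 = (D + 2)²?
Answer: √137455 ≈ 370.75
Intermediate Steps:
O(D) = -6*(2 + D)² (O(D) = -6*(D + 2)² = -6*(2 + D)²)
W(Q) = -6*Q*(2 + Q)² (W(Q) = Q*(-6*(2 + Q)²) = -6*Q*(2 + Q)²)
z(t, X) = X*t
√(z(-77, W(6)) - 39953) = √(-6*6*(2 + 6)²*(-77) - 39953) = √(-6*6*8²*(-77) - 39953) = √(-6*6*64*(-77) - 39953) = √(-2304*(-77) - 39953) = √(177408 - 39953) = √137455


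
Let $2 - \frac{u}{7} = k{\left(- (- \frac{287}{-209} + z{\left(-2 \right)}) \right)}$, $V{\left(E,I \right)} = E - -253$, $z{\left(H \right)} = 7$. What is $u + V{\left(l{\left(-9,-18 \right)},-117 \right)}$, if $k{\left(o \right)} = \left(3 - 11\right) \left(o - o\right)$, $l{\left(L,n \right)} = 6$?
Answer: $273$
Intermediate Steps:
$V{\left(E,I \right)} = 253 + E$ ($V{\left(E,I \right)} = E + 253 = 253 + E$)
$k{\left(o \right)} = 0$ ($k{\left(o \right)} = \left(-8\right) 0 = 0$)
$u = 14$ ($u = 14 - 0 = 14 + 0 = 14$)
$u + V{\left(l{\left(-9,-18 \right)},-117 \right)} = 14 + \left(253 + 6\right) = 14 + 259 = 273$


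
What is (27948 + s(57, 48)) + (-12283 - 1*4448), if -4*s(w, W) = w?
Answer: 44811/4 ≈ 11203.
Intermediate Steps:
s(w, W) = -w/4
(27948 + s(57, 48)) + (-12283 - 1*4448) = (27948 - ¼*57) + (-12283 - 1*4448) = (27948 - 57/4) + (-12283 - 4448) = 111735/4 - 16731 = 44811/4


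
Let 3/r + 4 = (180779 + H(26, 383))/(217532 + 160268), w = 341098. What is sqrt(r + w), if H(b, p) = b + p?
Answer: 4*sqrt(2356943877584677)/332503 ≈ 584.04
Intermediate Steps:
r = -283350/332503 (r = 3/(-4 + (180779 + (26 + 383))/(217532 + 160268)) = 3/(-4 + (180779 + 409)/377800) = 3/(-4 + 181188*(1/377800)) = 3/(-4 + 45297/94450) = 3/(-332503/94450) = 3*(-94450/332503) = -283350/332503 ≈ -0.85217)
sqrt(r + w) = sqrt(-283350/332503 + 341098) = sqrt(113415824944/332503) = 4*sqrt(2356943877584677)/332503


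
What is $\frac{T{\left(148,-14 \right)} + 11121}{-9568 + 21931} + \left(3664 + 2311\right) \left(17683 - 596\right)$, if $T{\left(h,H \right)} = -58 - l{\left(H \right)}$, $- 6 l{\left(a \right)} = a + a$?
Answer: $\frac{3786594997600}{37089} \approx 1.0209 \cdot 10^{8}$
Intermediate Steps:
$l{\left(a \right)} = - \frac{a}{3}$ ($l{\left(a \right)} = - \frac{a + a}{6} = - \frac{2 a}{6} = - \frac{a}{3}$)
$T{\left(h,H \right)} = -58 + \frac{H}{3}$ ($T{\left(h,H \right)} = -58 - - \frac{H}{3} = -58 + \frac{H}{3}$)
$\frac{T{\left(148,-14 \right)} + 11121}{-9568 + 21931} + \left(3664 + 2311\right) \left(17683 - 596\right) = \frac{\left(-58 + \frac{1}{3} \left(-14\right)\right) + 11121}{-9568 + 21931} + \left(3664 + 2311\right) \left(17683 - 596\right) = \frac{\left(-58 - \frac{14}{3}\right) + 11121}{12363} + 5975 \cdot 17087 = \left(- \frac{188}{3} + 11121\right) \frac{1}{12363} + 102094825 = \frac{33175}{3} \cdot \frac{1}{12363} + 102094825 = \frac{33175}{37089} + 102094825 = \frac{3786594997600}{37089}$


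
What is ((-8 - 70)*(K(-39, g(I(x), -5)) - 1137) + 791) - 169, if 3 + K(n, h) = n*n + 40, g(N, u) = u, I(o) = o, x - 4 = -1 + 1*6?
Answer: -32216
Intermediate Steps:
x = 9 (x = 4 + (-1 + 1*6) = 4 + (-1 + 6) = 4 + 5 = 9)
K(n, h) = 37 + n² (K(n, h) = -3 + (n*n + 40) = -3 + (n² + 40) = -3 + (40 + n²) = 37 + n²)
((-8 - 70)*(K(-39, g(I(x), -5)) - 1137) + 791) - 169 = ((-8 - 70)*((37 + (-39)²) - 1137) + 791) - 169 = (-78*((37 + 1521) - 1137) + 791) - 169 = (-78*(1558 - 1137) + 791) - 169 = (-78*421 + 791) - 169 = (-32838 + 791) - 169 = -32047 - 169 = -32216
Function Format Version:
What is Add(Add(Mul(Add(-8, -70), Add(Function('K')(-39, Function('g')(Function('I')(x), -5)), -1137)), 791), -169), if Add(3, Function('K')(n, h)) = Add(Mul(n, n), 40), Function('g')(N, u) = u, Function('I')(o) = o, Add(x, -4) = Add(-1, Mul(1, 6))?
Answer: -32216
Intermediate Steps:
x = 9 (x = Add(4, Add(-1, Mul(1, 6))) = Add(4, Add(-1, 6)) = Add(4, 5) = 9)
Function('K')(n, h) = Add(37, Pow(n, 2)) (Function('K')(n, h) = Add(-3, Add(Mul(n, n), 40)) = Add(-3, Add(Pow(n, 2), 40)) = Add(-3, Add(40, Pow(n, 2))) = Add(37, Pow(n, 2)))
Add(Add(Mul(Add(-8, -70), Add(Function('K')(-39, Function('g')(Function('I')(x), -5)), -1137)), 791), -169) = Add(Add(Mul(Add(-8, -70), Add(Add(37, Pow(-39, 2)), -1137)), 791), -169) = Add(Add(Mul(-78, Add(Add(37, 1521), -1137)), 791), -169) = Add(Add(Mul(-78, Add(1558, -1137)), 791), -169) = Add(Add(Mul(-78, 421), 791), -169) = Add(Add(-32838, 791), -169) = Add(-32047, -169) = -32216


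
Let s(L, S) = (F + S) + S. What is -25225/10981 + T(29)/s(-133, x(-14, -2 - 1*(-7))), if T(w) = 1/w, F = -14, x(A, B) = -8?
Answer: -21956731/9553470 ≈ -2.2983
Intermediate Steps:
s(L, S) = -14 + 2*S (s(L, S) = (-14 + S) + S = -14 + 2*S)
-25225/10981 + T(29)/s(-133, x(-14, -2 - 1*(-7))) = -25225/10981 + 1/(29*(-14 + 2*(-8))) = -25225*1/10981 + 1/(29*(-14 - 16)) = -25225/10981 + (1/29)/(-30) = -25225/10981 + (1/29)*(-1/30) = -25225/10981 - 1/870 = -21956731/9553470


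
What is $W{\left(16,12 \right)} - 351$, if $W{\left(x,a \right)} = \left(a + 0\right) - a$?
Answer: $-351$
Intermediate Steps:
$W{\left(x,a \right)} = 0$ ($W{\left(x,a \right)} = a - a = 0$)
$W{\left(16,12 \right)} - 351 = 0 - 351 = -351$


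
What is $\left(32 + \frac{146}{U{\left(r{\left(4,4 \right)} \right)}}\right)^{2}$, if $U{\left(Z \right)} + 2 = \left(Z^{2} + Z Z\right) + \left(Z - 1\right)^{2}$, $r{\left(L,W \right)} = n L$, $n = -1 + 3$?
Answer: $\frac{33016516}{30625} \approx 1078.1$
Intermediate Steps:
$n = 2$
$r{\left(L,W \right)} = 2 L$
$U{\left(Z \right)} = -2 + \left(-1 + Z\right)^{2} + 2 Z^{2}$ ($U{\left(Z \right)} = -2 + \left(\left(Z^{2} + Z Z\right) + \left(Z - 1\right)^{2}\right) = -2 + \left(\left(Z^{2} + Z^{2}\right) + \left(-1 + Z\right)^{2}\right) = -2 + \left(2 Z^{2} + \left(-1 + Z\right)^{2}\right) = -2 + \left(\left(-1 + Z\right)^{2} + 2 Z^{2}\right) = -2 + \left(-1 + Z\right)^{2} + 2 Z^{2}$)
$\left(32 + \frac{146}{U{\left(r{\left(4,4 \right)} \right)}}\right)^{2} = \left(32 + \frac{146}{-1 - 2 \cdot 2 \cdot 4 + 3 \left(2 \cdot 4\right)^{2}}\right)^{2} = \left(32 + \frac{146}{-1 - 16 + 3 \cdot 8^{2}}\right)^{2} = \left(32 + \frac{146}{-1 - 16 + 3 \cdot 64}\right)^{2} = \left(32 + \frac{146}{-1 - 16 + 192}\right)^{2} = \left(32 + \frac{146}{175}\right)^{2} = \left(\frac{5746}{175}\right)^{2} = \frac{33016516}{30625}$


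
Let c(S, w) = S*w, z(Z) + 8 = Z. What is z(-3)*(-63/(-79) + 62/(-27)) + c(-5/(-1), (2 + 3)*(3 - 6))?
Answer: -124808/2133 ≈ -58.513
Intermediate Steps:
z(Z) = -8 + Z
z(-3)*(-63/(-79) + 62/(-27)) + c(-5/(-1), (2 + 3)*(3 - 6)) = (-8 - 3)*(-63/(-79) + 62/(-27)) + (-5/(-1))*((2 + 3)*(3 - 6)) = -11*(-63*(-1/79) + 62*(-1/27)) + (-5*(-1))*(5*(-3)) = -11*(63/79 - 62/27) + 5*(-15) = -11*(-3197/2133) - 75 = 35167/2133 - 75 = -124808/2133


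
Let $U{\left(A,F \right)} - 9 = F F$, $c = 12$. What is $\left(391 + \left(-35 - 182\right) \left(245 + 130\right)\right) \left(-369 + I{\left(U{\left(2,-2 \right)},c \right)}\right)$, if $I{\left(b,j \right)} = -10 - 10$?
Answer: $31502776$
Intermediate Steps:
$U{\left(A,F \right)} = 9 + F^{2}$ ($U{\left(A,F \right)} = 9 + F F = 9 + F^{2}$)
$I{\left(b,j \right)} = -20$
$\left(391 + \left(-35 - 182\right) \left(245 + 130\right)\right) \left(-369 + I{\left(U{\left(2,-2 \right)},c \right)}\right) = \left(391 + \left(-35 - 182\right) \left(245 + 130\right)\right) \left(-369 - 20\right) = \left(391 - 81375\right) \left(-389\right) = \left(-80984\right) \left(-389\right) = 31502776$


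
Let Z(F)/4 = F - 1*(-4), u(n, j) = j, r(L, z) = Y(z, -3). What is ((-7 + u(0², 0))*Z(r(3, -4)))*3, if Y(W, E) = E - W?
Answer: -420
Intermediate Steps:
r(L, z) = -3 - z
Z(F) = 16 + 4*F (Z(F) = 4*(F - 1*(-4)) = 4*(F + 4) = 4*(4 + F) = 16 + 4*F)
((-7 + u(0², 0))*Z(r(3, -4)))*3 = ((-7 + 0)*(16 + 4*(-3 - 1*(-4))))*3 = -7*(16 + 4*(-3 + 4))*3 = -7*(16 + 4*1)*3 = -7*(16 + 4)*3 = -7*20*3 = -140*3 = -420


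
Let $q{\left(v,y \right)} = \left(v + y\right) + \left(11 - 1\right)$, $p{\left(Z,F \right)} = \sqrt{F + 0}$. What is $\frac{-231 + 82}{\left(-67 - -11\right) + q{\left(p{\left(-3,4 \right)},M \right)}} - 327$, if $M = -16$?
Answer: $- \frac{19471}{60} \approx -324.52$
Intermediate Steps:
$p{\left(Z,F \right)} = \sqrt{F}$
$q{\left(v,y \right)} = 10 + v + y$ ($q{\left(v,y \right)} = \left(v + y\right) + \left(11 - 1\right) = \left(v + y\right) + 10 = 10 + v + y$)
$\frac{-231 + 82}{\left(-67 - -11\right) + q{\left(p{\left(-3,4 \right)},M \right)}} - 327 = \frac{-231 + 82}{\left(-67 - -11\right) + \left(10 + \sqrt{4} - 16\right)} - 327 = \frac{1}{\left(-67 + 11\right) + \left(10 + 2 - 16\right)} \left(-149\right) - 327 = \frac{1}{-56 - 4} \left(-149\right) - 327 = \frac{1}{-60} \left(-149\right) - 327 = \left(- \frac{1}{60}\right) \left(-149\right) - 327 = \frac{149}{60} - 327 = - \frac{19471}{60}$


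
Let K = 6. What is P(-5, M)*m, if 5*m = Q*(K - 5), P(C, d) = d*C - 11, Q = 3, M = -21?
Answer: 282/5 ≈ 56.400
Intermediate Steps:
P(C, d) = -11 + C*d (P(C, d) = C*d - 11 = -11 + C*d)
m = ⅗ (m = (3*(6 - 5))/5 = (3*1)/5 = (⅕)*3 = ⅗ ≈ 0.60000)
P(-5, M)*m = (-11 - 5*(-21))*(⅗) = (-11 + 105)*(⅗) = 94*(⅗) = 282/5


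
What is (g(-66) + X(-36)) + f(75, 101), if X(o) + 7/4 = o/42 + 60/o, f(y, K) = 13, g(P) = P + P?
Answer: -10355/84 ≈ -123.27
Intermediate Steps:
g(P) = 2*P
X(o) = -7/4 + 60/o + o/42 (X(o) = -7/4 + (o/42 + 60/o) = -7/4 + (60/o + o/42) = -7/4 + 60/o + o/42)
(g(-66) + X(-36)) + f(75, 101) = (2*(-66) + (-7/4 + 60/(-36) + (1/42)*(-36))) + 13 = (-132 + (-7/4 + 60*(-1/36) - 6/7)) + 13 = (-132 + (-7/4 - 5/3 - 6/7)) + 13 = (-132 - 359/84) + 13 = -11447/84 + 13 = -10355/84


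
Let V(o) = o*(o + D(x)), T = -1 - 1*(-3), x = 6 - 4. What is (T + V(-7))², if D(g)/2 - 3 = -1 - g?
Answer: 2601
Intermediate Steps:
x = 2
T = 2 (T = -1 + 3 = 2)
D(g) = 4 - 2*g (D(g) = 6 + 2*(-1 - g) = 6 + (-2 - 2*g) = 4 - 2*g)
V(o) = o² (V(o) = o*(o + (4 - 2*2)) = o*(o + (4 - 4)) = o*(o + 0) = o*o = o²)
(T + V(-7))² = (2 + (-7)²)² = (2 + 49)² = 51² = 2601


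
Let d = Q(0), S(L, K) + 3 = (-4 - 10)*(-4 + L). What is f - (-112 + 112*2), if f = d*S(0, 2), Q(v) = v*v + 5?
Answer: 153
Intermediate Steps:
Q(v) = 5 + v² (Q(v) = v² + 5 = 5 + v²)
S(L, K) = 53 - 14*L (S(L, K) = -3 + (-4 - 10)*(-4 + L) = -3 - 14*(-4 + L) = -3 + (56 - 14*L) = 53 - 14*L)
d = 5 (d = 5 + 0² = 5 + 0 = 5)
f = 265 (f = 5*(53 - 14*0) = 5*(53 + 0) = 5*53 = 265)
f - (-112 + 112*2) = 265 - (-112 + 112*2) = 265 - (-112 + 224) = 265 - 1*112 = 265 - 112 = 153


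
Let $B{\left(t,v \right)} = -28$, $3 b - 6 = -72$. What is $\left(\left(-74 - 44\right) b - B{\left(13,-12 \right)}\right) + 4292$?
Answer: $6916$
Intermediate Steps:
$b = -22$ ($b = 2 + \frac{1}{3} \left(-72\right) = 2 - 24 = -22$)
$\left(\left(-74 - 44\right) b - B{\left(13,-12 \right)}\right) + 4292 = \left(\left(-74 - 44\right) \left(-22\right) - -28\right) + 4292 = \left(\left(-118\right) \left(-22\right) + 28\right) + 4292 = \left(2596 + 28\right) + 4292 = 2624 + 4292 = 6916$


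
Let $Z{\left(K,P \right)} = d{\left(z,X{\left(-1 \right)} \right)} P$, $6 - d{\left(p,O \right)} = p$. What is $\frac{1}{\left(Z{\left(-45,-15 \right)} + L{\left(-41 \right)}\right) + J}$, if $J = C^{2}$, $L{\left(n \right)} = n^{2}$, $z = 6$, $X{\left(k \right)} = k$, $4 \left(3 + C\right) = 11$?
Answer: $\frac{16}{26897} \approx 0.00059486$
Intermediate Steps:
$C = - \frac{1}{4}$ ($C = -3 + \frac{1}{4} \cdot 11 = -3 + \frac{11}{4} = - \frac{1}{4} \approx -0.25$)
$d{\left(p,O \right)} = 6 - p$
$Z{\left(K,P \right)} = 0$ ($Z{\left(K,P \right)} = \left(6 - 6\right) P = 0 P = 0$)
$J = \frac{1}{16}$ ($J = \left(- \frac{1}{4}\right)^{2} = \frac{1}{16} \approx 0.0625$)
$\frac{1}{\left(Z{\left(-45,-15 \right)} + L{\left(-41 \right)}\right) + J} = \frac{1}{\left(0 + \left(-41\right)^{2}\right) + \frac{1}{16}} = \frac{1}{\left(0 + 1681\right) + \frac{1}{16}} = \frac{1}{1681 + \frac{1}{16}} = \frac{1}{\frac{26897}{16}} = \frac{16}{26897}$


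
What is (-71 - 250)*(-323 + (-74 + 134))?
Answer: 84423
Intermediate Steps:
(-71 - 250)*(-323 + (-74 + 134)) = -321*(-323 + 60) = -321*(-263) = 84423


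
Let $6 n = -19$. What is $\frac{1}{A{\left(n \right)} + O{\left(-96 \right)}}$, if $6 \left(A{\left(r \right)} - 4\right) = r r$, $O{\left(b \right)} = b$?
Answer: $- \frac{216}{19511} \approx -0.011071$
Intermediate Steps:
$n = - \frac{19}{6}$ ($n = \frac{1}{6} \left(-19\right) = - \frac{19}{6} \approx -3.1667$)
$A{\left(r \right)} = 4 + \frac{r^{2}}{6}$ ($A{\left(r \right)} = 4 + \frac{r r}{6} = 4 + \frac{r^{2}}{6}$)
$\frac{1}{A{\left(n \right)} + O{\left(-96 \right)}} = \frac{1}{\left(4 + \frac{\left(- \frac{19}{6}\right)^{2}}{6}\right) - 96} = \frac{1}{\left(4 + \frac{1}{6} \cdot \frac{361}{36}\right) - 96} = \frac{1}{\left(4 + \frac{361}{216}\right) - 96} = \frac{1}{\frac{1225}{216} - 96} = \frac{1}{- \frac{19511}{216}} = - \frac{216}{19511}$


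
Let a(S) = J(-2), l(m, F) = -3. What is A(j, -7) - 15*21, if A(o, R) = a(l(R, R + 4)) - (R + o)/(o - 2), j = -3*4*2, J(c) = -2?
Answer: -8273/26 ≈ -318.19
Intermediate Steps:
j = -24 (j = -12*2 = -24)
a(S) = -2
A(o, R) = -2 - (R + o)/(-2 + o) (A(o, R) = -2 - (R + o)/(o - 2) = -2 - (R + o)/(-2 + o))
A(j, -7) - 15*21 = (4 - 1*(-7) - 3*(-24))/(-2 - 24) - 15*21 = (4 + 7 + 72)/(-26) - 315 = -1/26*83 - 315 = -83/26 - 315 = -8273/26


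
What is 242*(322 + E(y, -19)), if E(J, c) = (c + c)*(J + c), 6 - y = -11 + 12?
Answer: 206668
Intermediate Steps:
y = 5 (y = 6 - (-11 + 12) = 6 - 1*1 = 6 - 1 = 5)
E(J, c) = 2*c*(J + c) (E(J, c) = (2*c)*(J + c) = 2*c*(J + c))
242*(322 + E(y, -19)) = 242*(322 + 2*(-19)*(5 - 19)) = 242*(322 + 2*(-19)*(-14)) = 242*(322 + 532) = 242*854 = 206668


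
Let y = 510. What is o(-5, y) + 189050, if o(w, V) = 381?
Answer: 189431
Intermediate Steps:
o(-5, y) + 189050 = 381 + 189050 = 189431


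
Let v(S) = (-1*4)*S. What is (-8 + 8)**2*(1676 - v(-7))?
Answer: 0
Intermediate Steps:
v(S) = -4*S
(-8 + 8)**2*(1676 - v(-7)) = (-8 + 8)**2*(1676 - (-4)*(-7)) = 0**2*(1676 - 1*28) = 0*(1676 - 28) = 0*1648 = 0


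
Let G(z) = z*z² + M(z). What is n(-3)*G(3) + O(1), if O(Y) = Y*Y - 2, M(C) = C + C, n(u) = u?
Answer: -100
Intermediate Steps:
M(C) = 2*C
G(z) = z³ + 2*z (G(z) = z*z² + 2*z = z³ + 2*z)
O(Y) = -2 + Y² (O(Y) = Y² - 2 = -2 + Y²)
n(-3)*G(3) + O(1) = -9*(2 + 3²) + (-2 + 1²) = -9*(2 + 9) + (-2 + 1) = -9*11 - 1 = -3*33 - 1 = -99 - 1 = -100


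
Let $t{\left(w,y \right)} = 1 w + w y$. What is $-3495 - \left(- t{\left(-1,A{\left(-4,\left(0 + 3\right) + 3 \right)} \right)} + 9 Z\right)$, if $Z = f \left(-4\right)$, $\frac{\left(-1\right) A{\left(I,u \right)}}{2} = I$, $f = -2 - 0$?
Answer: $-3576$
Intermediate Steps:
$f = -2$ ($f = -2 + 0 = -2$)
$A{\left(I,u \right)} = - 2 I$
$Z = 8$ ($Z = \left(-2\right) \left(-4\right) = 8$)
$t{\left(w,y \right)} = w + w y$
$-3495 - \left(- t{\left(-1,A{\left(-4,\left(0 + 3\right) + 3 \right)} \right)} + 9 Z\right) = -3495 - \left(73 + 8\right) = -3495 - 81 = -3576$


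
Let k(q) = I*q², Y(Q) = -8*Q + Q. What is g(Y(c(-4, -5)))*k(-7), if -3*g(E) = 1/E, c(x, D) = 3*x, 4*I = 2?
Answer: -7/72 ≈ -0.097222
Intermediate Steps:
I = ½ (I = (¼)*2 = ½ ≈ 0.50000)
Y(Q) = -7*Q
g(E) = -1/(3*E)
k(q) = q²/2
g(Y(c(-4, -5)))*k(-7) = (-1/(3*((-21*(-4)))))*((½)*(-7)²) = (-1/(3*((-7*(-12)))))*((½)*49) = -⅓/84*(49/2) = -⅓*1/84*(49/2) = -1/252*49/2 = -7/72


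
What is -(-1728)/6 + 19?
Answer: 307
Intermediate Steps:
-(-1728)/6 + 19 = -48*(-6) + 19 = 288 + 19 = 307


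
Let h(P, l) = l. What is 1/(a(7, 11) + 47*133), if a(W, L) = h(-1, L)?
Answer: 1/6262 ≈ 0.00015969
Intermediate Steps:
a(W, L) = L
1/(a(7, 11) + 47*133) = 1/(11 + 47*133) = 1/(11 + 6251) = 1/6262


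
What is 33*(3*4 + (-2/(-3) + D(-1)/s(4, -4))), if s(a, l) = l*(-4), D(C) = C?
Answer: 6655/16 ≈ 415.94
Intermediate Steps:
s(a, l) = -4*l
33*(3*4 + (-2/(-3) + D(-1)/s(4, -4))) = 33*(3*4 + (-2/(-3) - 1/((-4*(-4))))) = 33*(12 + (-2*(-1/3) - 1/16)) = 33*(12 + (2/3 - 1*1/16)) = 33*(12 + (2/3 - 1/16)) = 33*(12 + 29/48) = 33*(605/48) = 6655/16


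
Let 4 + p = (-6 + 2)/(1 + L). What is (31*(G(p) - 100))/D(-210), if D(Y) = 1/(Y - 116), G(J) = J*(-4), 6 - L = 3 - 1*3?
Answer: 5780632/7 ≈ 8.2581e+5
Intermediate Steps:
L = 6 (L = 6 - (3 - 1*3) = 6 - (3 - 3) = 6 - 1*0 = 6 + 0 = 6)
p = -32/7 (p = -4 + (-6 + 2)/(1 + 6) = -4 - 4/7 = -32/7 ≈ -4.5714)
G(J) = -4*J
D(Y) = 1/(-116 + Y)
(31*(G(p) - 100))/D(-210) = (31*(-4*(-32/7) - 100))/(1/(-116 - 210)) = (31*(128/7 - 100))/(1/(-326)) = (31*(-572/7))/(-1/326) = -17732/7*(-326) = 5780632/7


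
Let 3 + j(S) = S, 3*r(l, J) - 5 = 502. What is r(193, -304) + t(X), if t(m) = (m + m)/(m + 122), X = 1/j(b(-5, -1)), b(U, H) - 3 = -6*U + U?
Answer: 515621/3051 ≈ 169.00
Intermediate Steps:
r(l, J) = 169 (r(l, J) = 5/3 + (⅓)*502 = 5/3 + 502/3 = 169)
b(U, H) = 3 - 5*U (b(U, H) = 3 + (-6*U + U) = 3 - 5*U)
j(S) = -3 + S
X = 1/25 (X = 1/(-3 + (3 - 5*(-5))) = 1/(-3 + (3 + 25)) = 1/(-3 + 28) = 1/25 ≈ 0.040000)
t(m) = 2*m/(122 + m) (t(m) = (2*m)/(122 + m) = 2*m/(122 + m))
r(193, -304) + t(X) = 169 + 2*(1/25)/(122 + 1/25) = 169 + 2*(1/25)/(3051/25) = 169 + 2*(1/25)*(25/3051) = 169 + 2/3051 = 515621/3051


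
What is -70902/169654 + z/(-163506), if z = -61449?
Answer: -194638961/4623241154 ≈ -0.042100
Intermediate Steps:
-70902/169654 + z/(-163506) = -70902/169654 - 61449/(-163506) = -70902*1/169654 - 61449*(-1/163506) = -35451/84827 + 20483/54502 = -194638961/4623241154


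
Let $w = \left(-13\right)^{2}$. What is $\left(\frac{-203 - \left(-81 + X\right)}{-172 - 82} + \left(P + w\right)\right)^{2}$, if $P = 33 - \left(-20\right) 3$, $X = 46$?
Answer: $\frac{1112756164}{16129} \approx 68991.0$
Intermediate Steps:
$P = 93$ ($P = 33 - -60 = 33 + 60 = 93$)
$w = 169$
$\left(\frac{-203 - \left(-81 + X\right)}{-172 - 82} + \left(P + w\right)\right)^{2} = \left(\frac{-203 + \left(81 - 46\right)}{-172 - 82} + \left(93 + 169\right)\right)^{2} = \left(\frac{-203 + \left(81 - 46\right)}{-254} + 262\right)^{2} = \left(\left(-203 + 35\right) \left(- \frac{1}{254}\right) + 262\right)^{2} = \left(\left(-168\right) \left(- \frac{1}{254}\right) + 262\right)^{2} = \left(\frac{84}{127} + 262\right)^{2} = \left(\frac{33358}{127}\right)^{2} = \frac{1112756164}{16129}$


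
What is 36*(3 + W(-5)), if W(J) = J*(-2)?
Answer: 468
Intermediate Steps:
W(J) = -2*J
36*(3 + W(-5)) = 36*(3 - 2*(-5)) = 36*(3 + 10) = 36*13 = 468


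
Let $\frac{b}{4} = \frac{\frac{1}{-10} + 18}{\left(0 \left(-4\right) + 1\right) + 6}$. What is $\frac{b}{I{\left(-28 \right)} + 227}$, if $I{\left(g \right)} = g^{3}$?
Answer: $- \frac{358}{760375} \approx -0.00047082$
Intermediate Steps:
$b = \frac{358}{35}$ ($b = 4 \frac{\frac{1}{-10} + 18}{\left(0 \left(-4\right) + 1\right) + 6} = 4 \frac{- \frac{1}{10} + 18}{\left(0 + 1\right) + 6} = 4 \frac{179}{10 \left(1 + 6\right)} = 4 \frac{179}{10 \cdot 7} = 4 \cdot \frac{179}{10} \cdot \frac{1}{7} = 4 \cdot \frac{179}{70} = \frac{358}{35} \approx 10.229$)
$\frac{b}{I{\left(-28 \right)} + 227} = \frac{358}{35 \left(\left(-28\right)^{3} + 227\right)} = \frac{358}{35 \left(-21952 + 227\right)} = \frac{358}{35 \left(-21725\right)} = \frac{358}{35} \left(- \frac{1}{21725}\right) = - \frac{358}{760375}$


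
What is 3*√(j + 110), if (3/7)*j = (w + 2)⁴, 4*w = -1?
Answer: √303861/16 ≈ 34.452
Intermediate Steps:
w = -¼ (w = (¼)*(-1) = -¼ ≈ -0.25000)
j = 16807/768 (j = 7*(-¼ + 2)⁴/3 = 7*(7/4)⁴/3 = (7/3)*(2401/256) = 16807/768 ≈ 21.884)
3*√(j + 110) = 3*√(16807/768 + 110) = 3*√(101287/768) = 3*(√303861/48) = √303861/16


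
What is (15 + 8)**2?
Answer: 529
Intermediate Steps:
(15 + 8)**2 = 23**2 = 529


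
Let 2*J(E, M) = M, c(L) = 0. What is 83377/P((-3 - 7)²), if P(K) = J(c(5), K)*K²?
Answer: 83377/500000 ≈ 0.16675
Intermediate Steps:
J(E, M) = M/2
P(K) = K³/2 (P(K) = (K/2)*K² = K³/2)
83377/P((-3 - 7)²) = 83377/((((-3 - 7)²)³/2)) = 83377/((((-10)²)³/2)) = 83377/(((½)*100³)) = 83377/(((½)*1000000)) = 83377/500000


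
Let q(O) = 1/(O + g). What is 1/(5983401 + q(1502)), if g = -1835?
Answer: 333/1992472532 ≈ 1.6713e-7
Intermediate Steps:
q(O) = 1/(-1835 + O) (q(O) = 1/(O - 1835) = 1/(-1835 + O))
1/(5983401 + q(1502)) = 1/(5983401 + 1/(-1835 + 1502)) = 1/(5983401 + 1/(-333)) = 1/(5983401 - 1/333) = 1/(1992472532/333) = 333/1992472532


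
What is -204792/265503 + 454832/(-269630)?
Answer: -4189936368/1704466045 ≈ -2.4582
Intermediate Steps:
-204792/265503 + 454832/(-269630) = -204792*1/265503 + 454832*(-1/269630) = -9752/12643 - 227416/134815 = -4189936368/1704466045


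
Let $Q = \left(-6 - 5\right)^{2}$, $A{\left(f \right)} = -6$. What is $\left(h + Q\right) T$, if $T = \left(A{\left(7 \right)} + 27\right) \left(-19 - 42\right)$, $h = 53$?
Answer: $-222894$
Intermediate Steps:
$Q = 121$ ($Q = \left(-11\right)^{2} = 121$)
$T = -1281$ ($T = \left(-6 + 27\right) \left(-19 - 42\right) = 21 \left(-61\right) = -1281$)
$\left(h + Q\right) T = \left(53 + 121\right) \left(-1281\right) = 174 \left(-1281\right) = -222894$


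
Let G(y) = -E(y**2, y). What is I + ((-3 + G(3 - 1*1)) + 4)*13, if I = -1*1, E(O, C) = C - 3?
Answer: 25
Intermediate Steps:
E(O, C) = -3 + C
I = -1
G(y) = 3 - y (G(y) = -(-3 + y) = 3 - y)
I + ((-3 + G(3 - 1*1)) + 4)*13 = -1 + ((-3 + (3 - (3 - 1*1))) + 4)*13 = -1 + ((-3 + (3 - (3 - 1))) + 4)*13 = -1 + ((-3 + (3 - 1*2)) + 4)*13 = -1 + ((-3 + (3 - 2)) + 4)*13 = -1 + ((-3 + 1) + 4)*13 = -1 + (-2 + 4)*13 = -1 + 2*13 = -1 + 26 = 25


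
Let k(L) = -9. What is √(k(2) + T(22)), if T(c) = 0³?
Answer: 3*I ≈ 3.0*I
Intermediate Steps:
T(c) = 0
√(k(2) + T(22)) = √(-9 + 0) = √(-9) = 3*I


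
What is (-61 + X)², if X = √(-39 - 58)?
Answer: (61 - I*√97)² ≈ 3624.0 - 1201.6*I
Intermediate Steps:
X = I*√97 (X = √(-97) = I*√97 ≈ 9.8489*I)
(-61 + X)² = (-61 + I*√97)²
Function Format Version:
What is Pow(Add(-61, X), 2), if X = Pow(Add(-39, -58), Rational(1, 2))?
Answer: Pow(Add(61, Mul(-1, I, Pow(97, Rational(1, 2)))), 2) ≈ Add(3624.0, Mul(-1201.6, I))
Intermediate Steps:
X = Mul(I, Pow(97, Rational(1, 2))) (X = Pow(-97, Rational(1, 2)) = Mul(I, Pow(97, Rational(1, 2))) ≈ Mul(9.8489, I))
Pow(Add(-61, X), 2) = Pow(Add(-61, Mul(I, Pow(97, Rational(1, 2)))), 2)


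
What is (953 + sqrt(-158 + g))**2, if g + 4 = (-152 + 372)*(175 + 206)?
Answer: (953 + sqrt(83658))**2 ≈ 1.5432e+6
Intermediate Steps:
g = 83816 (g = -4 + (-152 + 372)*(175 + 206) = -4 + 220*381 = -4 + 83820 = 83816)
(953 + sqrt(-158 + g))**2 = (953 + sqrt(-158 + 83816))**2 = (953 + sqrt(83658))**2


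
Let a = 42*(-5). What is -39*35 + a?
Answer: -1575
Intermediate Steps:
a = -210
-39*35 + a = -39*35 - 210 = -1365 - 210 = -1575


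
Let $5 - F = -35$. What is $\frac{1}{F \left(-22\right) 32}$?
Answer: $- \frac{1}{28160} \approx -3.5511 \cdot 10^{-5}$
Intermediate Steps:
$F = 40$ ($F = 5 - -35 = 5 + 35 = 40$)
$\frac{1}{F \left(-22\right) 32} = \frac{1}{40 \left(-22\right) 32} = \frac{1}{\left(-880\right) 32} = \frac{1}{-28160} = - \frac{1}{28160}$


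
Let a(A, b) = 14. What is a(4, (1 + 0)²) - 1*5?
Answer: 9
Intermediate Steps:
a(4, (1 + 0)²) - 1*5 = 14 - 1*5 = 14 - 5 = 9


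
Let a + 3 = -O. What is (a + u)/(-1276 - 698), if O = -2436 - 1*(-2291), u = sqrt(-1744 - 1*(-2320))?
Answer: -83/987 ≈ -0.084093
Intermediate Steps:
u = 24 (u = sqrt(-1744 + 2320) = sqrt(576) = 24)
O = -145 (O = -2436 + 2291 = -145)
a = 142 (a = -3 - 1*(-145) = -3 + 145 = 142)
(a + u)/(-1276 - 698) = (142 + 24)/(-1276 - 698) = 166/(-1974) = 166*(-1/1974) = -83/987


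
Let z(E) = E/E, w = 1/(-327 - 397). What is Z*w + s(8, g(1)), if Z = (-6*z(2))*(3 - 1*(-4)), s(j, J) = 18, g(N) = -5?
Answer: 6537/362 ≈ 18.058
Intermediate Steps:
w = -1/724 (w = 1/(-724) = -1/724 ≈ -0.0013812)
z(E) = 1
Z = -42 (Z = (-6*1)*(3 - 1*(-4)) = -6*(3 + 4) = -6*7 = -42)
Z*w + s(8, g(1)) = -42*(-1/724) + 18 = 21/362 + 18 = 6537/362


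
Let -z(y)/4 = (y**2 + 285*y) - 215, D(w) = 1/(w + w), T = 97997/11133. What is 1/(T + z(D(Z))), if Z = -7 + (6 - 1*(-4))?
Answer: 11133/7555870 ≈ 0.0014734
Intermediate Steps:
Z = 3 (Z = -7 + (6 + 4) = -7 + 10 = 3)
T = 97997/11133 (T = 97997*(1/11133) = 97997/11133 ≈ 8.8024)
D(w) = 1/(2*w)
z(y) = 860 - 1140*y - 4*y**2 (z(y) = -4*((y**2 + 285*y) - 215) = -4*(-215 + y**2 + 285*y) = 860 - 1140*y - 4*y**2)
1/(T + z(D(Z))) = 1/(97997/11133 + (860 - 570/3 - 4*((1/2)/3)**2)) = 1/(97997/11133 + (860 - 570/3 - 4*((1/2)*(1/3))**2)) = 1/(97997/11133 + (860 - 1140*1/6 - 4*(1/6)**2)) = 1/(97997/11133 + (860 - 190 - 4*1/36)) = 1/(97997/11133 + (860 - 190 - 1/9)) = 1/(97997/11133 + 6029/9) = 1/(7555870/11133) = 11133/7555870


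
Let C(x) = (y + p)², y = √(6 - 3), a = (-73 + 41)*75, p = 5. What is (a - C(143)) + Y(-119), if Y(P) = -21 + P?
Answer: -2568 - 10*√3 ≈ -2585.3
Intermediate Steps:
a = -2400 (a = -32*75 = -2400)
y = √3 ≈ 1.7320
C(x) = (5 + √3)² (C(x) = (√3 + 5)² = (5 + √3)²)
(a - C(143)) + Y(-119) = (-2400 - (5 + √3)²) + (-21 - 119) = (-2400 - (5 + √3)²) - 140 = -2540 - (5 + √3)²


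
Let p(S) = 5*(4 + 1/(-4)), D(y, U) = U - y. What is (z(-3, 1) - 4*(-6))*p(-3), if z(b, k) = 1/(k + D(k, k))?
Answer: 1875/4 ≈ 468.75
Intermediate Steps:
z(b, k) = 1/k (z(b, k) = 1/(k + (k - k)) = 1/(k + 0) = 1/k)
p(S) = 75/4 (p(S) = 5*(4 - ¼) = 5*(15/4) = 75/4)
(z(-3, 1) - 4*(-6))*p(-3) = (1/1 - 4*(-6))*(75/4) = (1 + 24)*(75/4) = 25*(75/4) = 1875/4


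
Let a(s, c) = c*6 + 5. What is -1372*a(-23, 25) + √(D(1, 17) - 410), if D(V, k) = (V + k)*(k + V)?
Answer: -212660 + I*√86 ≈ -2.1266e+5 + 9.2736*I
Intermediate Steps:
a(s, c) = 5 + 6*c (a(s, c) = 6*c + 5 = 5 + 6*c)
D(V, k) = (V + k)² (D(V, k) = (V + k)*(V + k) = (V + k)²)
-1372*a(-23, 25) + √(D(1, 17) - 410) = -1372*(5 + 6*25) + √((1 + 17)² - 410) = -1372*(5 + 150) + √(18² - 410) = -1372*155 + √(324 - 410) = -212660 + √(-86) = -212660 + I*√86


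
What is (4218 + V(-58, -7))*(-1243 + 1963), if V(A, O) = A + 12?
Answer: 3003840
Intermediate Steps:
V(A, O) = 12 + A
(4218 + V(-58, -7))*(-1243 + 1963) = (4218 + (12 - 58))*(-1243 + 1963) = (4218 - 46)*720 = 4172*720 = 3003840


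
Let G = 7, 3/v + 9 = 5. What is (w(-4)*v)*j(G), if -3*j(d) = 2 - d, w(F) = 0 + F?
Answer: 5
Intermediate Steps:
v = -3/4 (v = 3/(-9 + 5) = 3/(-4) = 3*(-1/4) = -3/4 ≈ -0.75000)
w(F) = F
j(d) = -2/3 + d/3 (j(d) = -(2 - d)/3 = -2/3 + d/3)
(w(-4)*v)*j(G) = (-4*(-3/4))*(-2/3 + (1/3)*7) = 3*(-2/3 + 7/3) = 3*(5/3) = 5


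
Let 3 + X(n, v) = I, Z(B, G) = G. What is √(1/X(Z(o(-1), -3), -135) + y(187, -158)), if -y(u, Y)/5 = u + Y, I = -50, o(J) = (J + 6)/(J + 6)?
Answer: 3*I*√45262/53 ≈ 12.042*I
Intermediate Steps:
o(J) = 1 (o(J) = (6 + J)/(6 + J) = 1)
X(n, v) = -53 (X(n, v) = -3 - 50 = -53)
y(u, Y) = -5*Y - 5*u (y(u, Y) = -5*(u + Y) = -5*(Y + u) = -5*Y - 5*u)
√(1/X(Z(o(-1), -3), -135) + y(187, -158)) = √(1/(-53) + (-5*(-158) - 5*187)) = √(-1/53 + (790 - 935)) = √(-1/53 - 145) = √(-7686/53) = 3*I*√45262/53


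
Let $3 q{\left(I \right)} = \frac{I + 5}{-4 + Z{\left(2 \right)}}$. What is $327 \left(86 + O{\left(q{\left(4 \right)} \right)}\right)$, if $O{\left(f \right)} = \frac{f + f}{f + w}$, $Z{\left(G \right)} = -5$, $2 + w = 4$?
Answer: $\frac{139956}{5} \approx 27991.0$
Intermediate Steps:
$w = 2$ ($w = -2 + 4 = 2$)
$q{\left(I \right)} = - \frac{5}{27} - \frac{I}{27}$ ($q{\left(I \right)} = \frac{\left(I + 5\right) \frac{1}{-4 - 5}}{3} = \frac{\left(5 + I\right) \frac{1}{-9}}{3} = \frac{\left(5 + I\right) \left(- \frac{1}{9}\right)}{3} = \frac{- \frac{5}{9} - \frac{I}{9}}{3} = - \frac{5}{27} - \frac{I}{27}$)
$O{\left(f \right)} = \frac{2 f}{2 + f}$ ($O{\left(f \right)} = \frac{f + f}{f + 2} = \frac{2 f}{2 + f}$)
$327 \left(86 + O{\left(q{\left(4 \right)} \right)}\right) = 327 \left(86 + \frac{2 \left(- \frac{5}{27} - \frac{4}{27}\right)}{2 - \frac{1}{3}}\right) = 327 \left(86 + 2 \left(- \frac{1}{3}\right) \frac{1}{2 - \frac{1}{3}}\right) = 327 \left(86 + 2 \left(- \frac{1}{3}\right) \frac{1}{\frac{5}{3}}\right) = 327 \left(86 + 2 \left(- \frac{1}{3}\right) \frac{3}{5}\right) = 327 \left(86 - \frac{2}{5}\right) = 327 \cdot \frac{428}{5} = \frac{139956}{5}$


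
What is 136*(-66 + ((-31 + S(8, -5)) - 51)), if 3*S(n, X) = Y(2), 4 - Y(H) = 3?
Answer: -60248/3 ≈ -20083.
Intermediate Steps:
Y(H) = 1 (Y(H) = 4 - 1*3 = 4 - 3 = 1)
S(n, X) = ⅓ (S(n, X) = (⅓)*1 = ⅓)
136*(-66 + ((-31 + S(8, -5)) - 51)) = 136*(-66 + ((-31 + ⅓) - 51)) = 136*(-66 + (-92/3 - 51)) = 136*(-66 - 245/3) = 136*(-443/3) = -60248/3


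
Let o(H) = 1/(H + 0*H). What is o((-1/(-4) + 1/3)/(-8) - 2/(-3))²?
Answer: 1024/361 ≈ 2.8366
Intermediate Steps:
o(H) = 1/H (o(H) = 1/(H + 0) = 1/H)
o((-1/(-4) + 1/3)/(-8) - 2/(-3))² = (1/((-1/(-4) + 1/3)/(-8) - 2/(-3)))² = (1/((-1*(-¼) + 1*(⅓))*(-⅛) - 2*(-⅓)))² = (1/((¼ + ⅓)*(-⅛) + ⅔))² = (1/((7/12)*(-⅛) + ⅔))² = (1/(-7/96 + ⅔))² = (1/(19/32))² = (32/19)² = 1024/361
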